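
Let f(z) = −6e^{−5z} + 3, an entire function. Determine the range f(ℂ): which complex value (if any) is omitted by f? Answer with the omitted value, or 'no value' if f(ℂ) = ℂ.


Little Picard bounds the complement of f(ℂ) to at most one point.
e^{−5z} is never zero on ℂ, so -6·e^{−5z} takes every value in ℂ ∖ {0}. Adding 3 shifts the range to ℂ ∖ {3}. Thus f omits exactly the value 3.

Omitted value: 3.


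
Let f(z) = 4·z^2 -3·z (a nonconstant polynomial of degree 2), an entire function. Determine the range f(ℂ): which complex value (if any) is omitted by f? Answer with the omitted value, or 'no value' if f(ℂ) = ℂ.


Little Picard bounds the complement of f(ℂ) to at most one point.
For every w ∈ ℂ, the equation p(z) − w = 0 is a nonconstant polynomial in z and hence has at least one root by the fundamental theorem of algebra. So p is surjective onto ℂ, omitting no value.

Omitted value: no value.


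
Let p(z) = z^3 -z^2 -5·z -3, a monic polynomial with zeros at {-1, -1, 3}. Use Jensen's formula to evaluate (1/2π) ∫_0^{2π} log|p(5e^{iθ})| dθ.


Zeros: -1, -1, 3; r = 5.
Inside |z| < r: -1, -1, 3. Outside (|z| ≥ r): ∅.
p(0) = -3, so log|p(0)| = log(3) = 1.0986.
Apply Jensen: I(r) = log|p(0)| + Σ_k log(r/|z_k|), summed over zeros inside |z| < r.
  log(r/|z_k|) for z_k = -1: log(5/1) = 1.6094
  log(r/|z_k|) for z_k = -1: log(5/1) = 1.6094
  log(r/|z_k|) for z_k = 3: log(5/3) = 0.5108
Sum over inside zeros: 3.7297.
I(r) = log|p(0)| + (inside sum) = 1.0986 + 3.7297 = 4.8283.
Closed form (all zeros inside, monic): I(r) = n·log(r) = 3·log(5) = 4.8283. ✓

I(r) ≈ 4.8283.


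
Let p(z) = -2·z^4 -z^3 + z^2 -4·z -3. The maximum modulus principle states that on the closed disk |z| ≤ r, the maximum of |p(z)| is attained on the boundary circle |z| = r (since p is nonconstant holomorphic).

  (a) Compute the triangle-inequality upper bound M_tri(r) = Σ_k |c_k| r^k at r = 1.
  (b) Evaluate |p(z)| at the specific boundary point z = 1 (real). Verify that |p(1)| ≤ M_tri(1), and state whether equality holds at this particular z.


Coefficients: c_0 = -3, c_1 = -4, c_2 = 1, c_3 = -1, c_4 = -2. Radius r = 1.
Part (a). Triangle bound: M_tri(r) = Σ_k |c_k| r^k
  = |-3|·1^0 + |-4|·1^1 + |1|·1^2 + |-1|·1^3 + |-2|·1^4
  = 3 + 4 + 1 + 1 + 2 = 11.
This bounds M(r) := max_{|z|=r} |p(z)| from above; equality holds iff all terms c_k z^k can be made to align in phase at a single z on |z|=r.
Part (b). At z = 1 (real, on the circle |z| = r):
  p(1) = (-3)·1^0 + (-4)·1^1 + (1)·1^2 + (-1)·1^3 + (-2)·1^4 = -9.
  |p(1)| = 9.
Check: |p(1)| = 9 ≤ 11 = M_tri(1). ✓ Equality does not hold at z = 1 (the coefficients have mixed signs, so the terms do not all align in phase there).

M_tri(1) = 11; |p(1)| = 9; equality at z=1: no.


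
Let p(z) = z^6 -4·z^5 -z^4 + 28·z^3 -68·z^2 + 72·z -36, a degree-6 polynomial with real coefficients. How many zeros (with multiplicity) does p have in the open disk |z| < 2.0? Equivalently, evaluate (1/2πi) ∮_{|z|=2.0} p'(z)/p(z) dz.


The zeros of p are: (1 + 1i), (1 - 1i), 3, -3, (1 + 1i), (1 - 1i).
Their magnitudes are: 1.414, 1.414, 3, 3, 1.414, 1.414.
Zeros with |z| < R = 2.0: (1 + 1i), (1 - 1i), (1 + 1i), (1 - 1i).
Count = 4.
By the argument principle, (1/2πi) ∮_{|z|=R} p'(z)/p(z) dz equals exactly this count.

Number of zeros inside |z| < 2.0: 4.


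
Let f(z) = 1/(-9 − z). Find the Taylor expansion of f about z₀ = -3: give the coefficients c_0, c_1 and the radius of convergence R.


Let w = z − z₀, so z = z₀ + w.
Then -9 − z = -9 − (z₀ + w) = (-9 − z₀) − w = -6 − w.
f(z) = 1/(-6 − w) = (1/(-6)) · 1/(1 − w/(-6)) = Σ_{n≥0} w^n / (-6)^(n+1).
So c_n = 1/(-6)^(n+1):
  c_0 = 1/(-6)^1 = -1/6.
  c_1 = 1/(-6)^2 = 1/36.
The series is valid for |w/d| < 1, i.e. |z − z₀| < |d|.
Radius of convergence: R = |-9 − z₀| = |-6| = 6 (distance from z₀ to the singularity z = -9).

c_0 = -1/6, c_1 = 1/36; R = 6.


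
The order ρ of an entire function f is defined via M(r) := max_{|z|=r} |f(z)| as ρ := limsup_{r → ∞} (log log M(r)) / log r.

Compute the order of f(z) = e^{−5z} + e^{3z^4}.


Each summand is entire of order 1 and 4 respectively (as in the single-exponential case). The order of a sum is at most the max of the orders, so ρ ≤ 4. For the lower bound: on |z|=r choose arg z so that 3z^4 is real positive; then |e^{3z^4}| = e^{3r^4} while |e^{-5z}| ≤ e^{5r^1} = o(e^{3r^4}). So |f| ≥ e^{3r^4}(1 − o(1)) and ρ ≥ 4. Hence ρ = max(1, 4) = 4.
Therefore ρ = 4.

Order ρ = 4.


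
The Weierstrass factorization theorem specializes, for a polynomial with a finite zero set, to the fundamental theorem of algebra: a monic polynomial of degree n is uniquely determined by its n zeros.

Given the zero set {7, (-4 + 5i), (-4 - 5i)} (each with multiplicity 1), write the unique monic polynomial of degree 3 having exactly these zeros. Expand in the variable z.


The polynomial is p(z) = ∏_{α ∈ S} (z − α), where S = {7, (-4 + 5i), (-4 - 5i)}.
Expanding the product yields: p(z) = z^3 + z^2 -15·z -287.
Note conjugate pairs combine to real quadratics: (z − (-4+5i))(z − (-4−5i)) = z² + 8z + 41.
The resulting polynomial has degree 3 and real coefficients as required.

p(z) = z^3 + z^2 -15·z -287.


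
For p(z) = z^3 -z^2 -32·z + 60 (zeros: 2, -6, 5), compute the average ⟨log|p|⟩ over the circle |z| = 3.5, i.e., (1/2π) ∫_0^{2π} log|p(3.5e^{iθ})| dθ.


Zeros: -6, 2, 5; r = 3.5.
Inside |z| < r: 2. Outside (|z| ≥ r): -6, 5.
p(0) = 60, so log|p(0)| = log(60) = 4.0943.
Apply Jensen: I(r) = log|p(0)| + Σ_k log(r/|z_k|), summed over zeros inside |z| < r.
  log(r/|z_k|) for z_k = 2: log(3.5/2) = 0.5596
  Outside zeros (-6, 5) contribute nothing to the Jensen sum.
Sum over inside zeros: 0.5596.
I(r) = log|p(0)| + (inside sum) = 4.0943 + 0.5596 = 4.6540.
Note: since some zeros are outside |z| ≤ r, the simplified n·log(r) form does NOT apply — only the inside zeros contribute.

I(r) ≈ 4.6540.


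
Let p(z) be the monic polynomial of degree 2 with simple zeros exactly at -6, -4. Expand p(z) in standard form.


The polynomial is p(z) = ∏_{α ∈ S} (z − α), where S = {-6, -4}.
Expanding the product yields: p(z) = z^2 + 10·z + 24.
The resulting polynomial has degree 2 and real coefficients as required.

p(z) = z^2 + 10·z + 24.


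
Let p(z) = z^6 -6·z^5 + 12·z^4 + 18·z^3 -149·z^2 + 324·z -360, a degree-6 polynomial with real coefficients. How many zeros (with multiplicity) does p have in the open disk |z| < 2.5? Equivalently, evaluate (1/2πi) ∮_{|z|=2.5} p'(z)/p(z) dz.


The zeros of p are: (2 + 2i), (2 - 2i), -3, 3, (1 + 2i), (1 - 2i).
Their magnitudes are: 2.828, 2.828, 3, 3, 2.236, 2.236.
Zeros with |z| < R = 2.5: (1 + 2i), (1 - 2i).
Count = 2.
By the argument principle, (1/2πi) ∮_{|z|=R} p'(z)/p(z) dz equals exactly this count.

Number of zeros inside |z| < 2.5: 2.


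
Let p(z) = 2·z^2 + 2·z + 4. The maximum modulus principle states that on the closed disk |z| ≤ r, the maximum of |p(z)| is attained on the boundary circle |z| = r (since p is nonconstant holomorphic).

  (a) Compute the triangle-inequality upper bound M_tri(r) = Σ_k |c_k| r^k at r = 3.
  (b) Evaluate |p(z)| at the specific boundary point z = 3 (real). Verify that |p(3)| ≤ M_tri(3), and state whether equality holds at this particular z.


Coefficients: c_0 = 4, c_1 = 2, c_2 = 2. Radius r = 3.
Part (a). Triangle bound: M_tri(r) = Σ_k |c_k| r^k
  = |4|·3^0 + |2|·3^1 + |2|·3^2
  = 4 + 6 + 18 = 28.
This bounds M(r) := max_{|z|=r} |p(z)| from above; equality holds iff all terms c_k z^k can be made to align in phase at a single z on |z|=r.
Part (b). At z = 3 (real, on the circle |z| = r):
  p(3) = (4)·3^0 + (2)·3^1 + (2)·3^2 = 28.
  |p(3)| = 28.
Since all nonzero coefficients share the same sign, |p(3)| = 28 = M_tri(3); the triangle bound is attained at z = 3, so in fact M(r) = 28.

M_tri(3) = 28; |p(3)| = 28; equality at z=3: yes.


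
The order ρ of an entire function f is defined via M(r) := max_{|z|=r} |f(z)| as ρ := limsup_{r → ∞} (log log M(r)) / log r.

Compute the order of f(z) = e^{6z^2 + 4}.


|e^{6z^2 + 4}| = e^{Re(6·z^2) + 4} ≤ e^{6|z|^2 + 4} = e^{6r^2 + 4} on |z| = r, so ρ ≤ 2. Choosing z on |z|=r so that 6·z^2 is real positive (always possible by picking arg z appropriately) gives |f(z)| = e^{6r^2 + 4}, matching the bound. The additive constant 4 does not affect log log M(r) ~ 2·log r. Hence ρ = 2.
Therefore ρ = 2.

Order ρ = 2.


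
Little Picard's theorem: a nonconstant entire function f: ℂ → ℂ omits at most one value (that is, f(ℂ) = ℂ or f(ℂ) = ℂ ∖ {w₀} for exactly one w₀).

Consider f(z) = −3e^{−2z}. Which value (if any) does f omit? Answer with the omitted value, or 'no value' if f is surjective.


Little Picard bounds the complement of f(ℂ) to at most one point.
e^{−2z} is never zero on ℂ, so -3·e^{−2z} takes every value in ℂ ∖ {0}. Adding 0 shifts the range to ℂ ∖ {0}. Thus f omits exactly the value 0.

Omitted value: 0.


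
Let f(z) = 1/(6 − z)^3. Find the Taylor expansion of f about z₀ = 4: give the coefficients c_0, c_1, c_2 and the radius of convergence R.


Let w = z − z₀, so z = z₀ + w.
Then 6 − z = 6 − (z₀ + w) = (6 − z₀) − w = 2 − w.
f(z) = 1/(2 − w)^3 = (1/(2)^3) · (1 − w/(2))^{−3}.
By the binomial series (1−u)^{−3} = Σ_{n≥0} C(n+2, 2) u^n for |u|<1, with u = w/(2):
  c_n = C(n+2, 2) / (2)^(n+3).
  c_0 = 1/(2)^3 = 1/8.
  c_1 = 3/(2)^4 = 3/16.
  c_2 = 6/(2)^5 = 3/16.
The series is valid for |w/d| < 1, i.e. |z − z₀| < |d|.
Radius of convergence: R = |6 − z₀| = |2| = 2 (distance from z₀ to the singularity z = 6).

c_0 = 1/8, c_1 = 3/16, c_2 = 3/16; R = 2.


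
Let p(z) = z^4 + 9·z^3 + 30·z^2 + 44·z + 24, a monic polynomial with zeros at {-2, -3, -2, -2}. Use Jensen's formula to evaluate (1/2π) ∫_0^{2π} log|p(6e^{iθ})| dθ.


Zeros: -3, -2, -2, -2; r = 6.
Inside |z| < r: -3, -2, -2, -2. Outside (|z| ≥ r): ∅.
p(0) = 24, so log|p(0)| = log(24) = 3.1781.
Apply Jensen: I(r) = log|p(0)| + Σ_k log(r/|z_k|), summed over zeros inside |z| < r.
  log(r/|z_k|) for z_k = -2: log(6/2) = 1.0986
  log(r/|z_k|) for z_k = -3: log(6/3) = 0.6931
  log(r/|z_k|) for z_k = -2: log(6/2) = 1.0986
  log(r/|z_k|) for z_k = -2: log(6/2) = 1.0986
Sum over inside zeros: 3.9890.
I(r) = log|p(0)| + (inside sum) = 3.1781 + 3.9890 = 7.1670.
Closed form (all zeros inside, monic): I(r) = n·log(r) = 4·log(6) = 7.1670. ✓

I(r) ≈ 7.1670.


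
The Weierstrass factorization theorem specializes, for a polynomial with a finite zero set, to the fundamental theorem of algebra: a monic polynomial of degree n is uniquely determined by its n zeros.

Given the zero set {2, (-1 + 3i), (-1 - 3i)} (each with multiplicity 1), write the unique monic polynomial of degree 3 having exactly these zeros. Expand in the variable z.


The polynomial is p(z) = ∏_{α ∈ S} (z − α), where S = {2, (-1 + 3i), (-1 - 3i)}.
Expanding the product yields: p(z) = z^3 + 6·z -20.
Note conjugate pairs combine to real quadratics: (z − (-1+3i))(z − (-1−3i)) = z² + 2z + 10.
The resulting polynomial has degree 3 and real coefficients as required.

p(z) = z^3 + 6·z -20.


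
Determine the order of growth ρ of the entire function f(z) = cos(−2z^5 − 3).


Write cos(w) = (e^{iw} ± e^{−iw})/(2 or 2i), so |cos(w)| ≤ e^{|w|}. With w = −2z^5 − 3, |w| ≤ 2r^5 + 3 on |z|=r, giving M(r) ≤ e^{2r^5 + 3} and ρ ≤ 5. For the lower bound, choose z on |z|=r with -2z^5 purely imaginary of modulus 2r^5; then |cos(−2z^5 − 3)| grows like e^{2r^5}/2, so ρ ≥ 5. Hence ρ = 5.
Therefore ρ = 5.

Order ρ = 5.


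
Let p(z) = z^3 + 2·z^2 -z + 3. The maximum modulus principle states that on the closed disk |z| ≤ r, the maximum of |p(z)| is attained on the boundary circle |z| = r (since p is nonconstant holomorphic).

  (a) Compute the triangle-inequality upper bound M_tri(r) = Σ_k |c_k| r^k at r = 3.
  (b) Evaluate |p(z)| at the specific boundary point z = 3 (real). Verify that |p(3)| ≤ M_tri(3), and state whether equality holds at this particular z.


Coefficients: c_0 = 3, c_1 = -1, c_2 = 2, c_3 = 1. Radius r = 3.
Part (a). Triangle bound: M_tri(r) = Σ_k |c_k| r^k
  = |3|·3^0 + |-1|·3^1 + |2|·3^2 + |1|·3^3
  = 3 + 3 + 18 + 27 = 51.
This bounds M(r) := max_{|z|=r} |p(z)| from above; equality holds iff all terms c_k z^k can be made to align in phase at a single z on |z|=r.
Part (b). At z = 3 (real, on the circle |z| = r):
  p(3) = (3)·3^0 + (-1)·3^1 + (2)·3^2 + (1)·3^3 = 45.
  |p(3)| = 45.
Check: |p(3)| = 45 ≤ 51 = M_tri(3). ✓ Equality does not hold at z = 3 (the coefficients have mixed signs, so the terms do not all align in phase there).

M_tri(3) = 51; |p(3)| = 45; equality at z=3: no.


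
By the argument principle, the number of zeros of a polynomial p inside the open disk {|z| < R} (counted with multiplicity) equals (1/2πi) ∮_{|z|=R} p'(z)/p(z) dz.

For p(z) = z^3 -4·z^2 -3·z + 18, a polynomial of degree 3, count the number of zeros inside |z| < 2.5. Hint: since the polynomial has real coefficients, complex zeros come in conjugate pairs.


The zeros of p are: 3, 3, -2.
Their magnitudes are: 3, 3, 2.
Zeros with |z| < R = 2.5: -2.
Count = 1.
By the argument principle, (1/2πi) ∮_{|z|=R} p'(z)/p(z) dz equals exactly this count.

Number of zeros inside |z| < 2.5: 1.


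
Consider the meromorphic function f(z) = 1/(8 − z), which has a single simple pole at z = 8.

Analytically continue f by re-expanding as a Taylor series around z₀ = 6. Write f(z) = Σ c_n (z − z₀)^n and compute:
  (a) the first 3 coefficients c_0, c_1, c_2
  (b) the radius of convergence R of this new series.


Let w = z − z₀, so z = z₀ + w.
Then 8 − z = 8 − (z₀ + w) = (8 − z₀) − w = 2 − w.
f(z) = 1/(2 − w) = (1/(2)) · 1/(1 − w/(2)) = Σ_{n≥0} w^n / (2)^(n+1).
So c_n = 1/(2)^(n+1):
  c_0 = 1/(2)^1 = 1/2.
  c_1 = 1/(2)^2 = 1/4.
  c_2 = 1/(2)^3 = 1/8.
The series is valid for |w/d| < 1, i.e. |z − z₀| < |d|.
Radius of convergence: R = |8 − z₀| = |2| = 2 (distance from z₀ to the singularity z = 8).

c_0 = 1/2, c_1 = 1/4, c_2 = 1/8; R = 2.


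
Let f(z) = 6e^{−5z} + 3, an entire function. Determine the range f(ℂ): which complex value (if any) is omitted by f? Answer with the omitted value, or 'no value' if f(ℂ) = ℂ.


Little Picard bounds the complement of f(ℂ) to at most one point.
e^{−5z} is never zero on ℂ, so 6·e^{−5z} takes every value in ℂ ∖ {0}. Adding 3 shifts the range to ℂ ∖ {3}. Thus f omits exactly the value 3.

Omitted value: 3.


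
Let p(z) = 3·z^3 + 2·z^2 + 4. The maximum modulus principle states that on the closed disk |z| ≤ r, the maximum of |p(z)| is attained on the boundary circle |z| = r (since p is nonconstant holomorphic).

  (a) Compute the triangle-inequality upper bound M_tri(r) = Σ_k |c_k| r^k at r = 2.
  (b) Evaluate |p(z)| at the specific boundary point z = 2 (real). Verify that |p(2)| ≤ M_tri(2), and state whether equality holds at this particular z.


Coefficients: c_0 = 4, c_1 = 0, c_2 = 2, c_3 = 3. Radius r = 2.
Part (a). Triangle bound: M_tri(r) = Σ_k |c_k| r^k
  = |4|·2^0 + |0|·2^1 + |2|·2^2 + |3|·2^3
  = 4 + 0 + 8 + 24 = 36.
This bounds M(r) := max_{|z|=r} |p(z)| from above; equality holds iff all terms c_k z^k can be made to align in phase at a single z on |z|=r.
Part (b). At z = 2 (real, on the circle |z| = r):
  p(2) = (4)·2^0 + (0)·2^1 + (2)·2^2 + (3)·2^3 = 36.
  |p(2)| = 36.
Since all nonzero coefficients share the same sign, |p(2)| = 36 = M_tri(2); the triangle bound is attained at z = 2, so in fact M(r) = 36.

M_tri(2) = 36; |p(2)| = 36; equality at z=2: yes.


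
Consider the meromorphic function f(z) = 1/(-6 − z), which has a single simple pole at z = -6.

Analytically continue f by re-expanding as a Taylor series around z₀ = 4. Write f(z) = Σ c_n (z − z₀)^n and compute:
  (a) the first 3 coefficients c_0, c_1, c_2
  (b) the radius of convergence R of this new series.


Let w = z − z₀, so z = z₀ + w.
Then -6 − z = -6 − (z₀ + w) = (-6 − z₀) − w = -10 − w.
f(z) = 1/(-10 − w) = (1/(-10)) · 1/(1 − w/(-10)) = Σ_{n≥0} w^n / (-10)^(n+1).
So c_n = 1/(-10)^(n+1):
  c_0 = 1/(-10)^1 = -1/10.
  c_1 = 1/(-10)^2 = 1/100.
  c_2 = 1/(-10)^3 = -1/1000.
The series is valid for |w/d| < 1, i.e. |z − z₀| < |d|.
Radius of convergence: R = |-6 − z₀| = |-10| = 10 (distance from z₀ to the singularity z = -6).

c_0 = -1/10, c_1 = 1/100, c_2 = -1/1000; R = 10.


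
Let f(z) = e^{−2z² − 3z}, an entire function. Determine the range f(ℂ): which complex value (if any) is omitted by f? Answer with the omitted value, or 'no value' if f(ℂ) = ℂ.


Little Picard bounds the complement of f(ℂ) to at most one point.
The exponent g(z) = −2z² − 3z is a nonconstant polynomial, hence surjective onto ℂ. So e^{g(z)} takes every value in {e^w : w ∈ ℂ} = ℂ ∖ {0}. Adding 0 shifts the range to ℂ ∖ {0}. f omits exactly 0.

Omitted value: 0.


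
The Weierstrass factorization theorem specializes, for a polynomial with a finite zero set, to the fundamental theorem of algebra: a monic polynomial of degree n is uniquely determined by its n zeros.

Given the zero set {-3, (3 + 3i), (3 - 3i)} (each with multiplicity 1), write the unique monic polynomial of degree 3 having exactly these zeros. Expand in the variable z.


The polynomial is p(z) = ∏_{α ∈ S} (z − α), where S = {-3, (3 + 3i), (3 - 3i)}.
Expanding the product yields: p(z) = z^3 -3·z^2 + 54.
Note conjugate pairs combine to real quadratics: (z − (3+3i))(z − (3−3i)) = z² − 6z + 18.
The resulting polynomial has degree 3 and real coefficients as required.

p(z) = z^3 -3·z^2 + 54.


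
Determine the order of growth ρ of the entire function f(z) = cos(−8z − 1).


cos(w) is a linear combination of e^{iw} and e^{−iw} (or e^w, e^{−w} in the hyperbolic case), so |cos(w)| ≤ e^{|w|}. With w = −8z − 1, |w| ≤ 8|z| + 1 = 8r + 1 on |z| = r, giving M(r) ≤ e^{8r + 1}, so ρ ≤ 1. On a suitable ray (z = it for sin/cos; z = t for sinh/cosh, t real → ∞), |cos(−8z − 1)| grows like e^{8|t|}/2, so ρ ≥ 1. Hence ρ = 1.
Therefore ρ = 1.

Order ρ = 1.


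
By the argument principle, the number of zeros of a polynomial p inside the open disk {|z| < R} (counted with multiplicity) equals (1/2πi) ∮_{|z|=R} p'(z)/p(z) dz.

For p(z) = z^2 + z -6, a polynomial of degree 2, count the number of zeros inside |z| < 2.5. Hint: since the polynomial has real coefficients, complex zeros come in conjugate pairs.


The zeros of p are: 2, -3.
Their magnitudes are: 2, 3.
Zeros with |z| < R = 2.5: 2.
Count = 1.
By the argument principle, (1/2πi) ∮_{|z|=R} p'(z)/p(z) dz equals exactly this count.

Number of zeros inside |z| < 2.5: 1.


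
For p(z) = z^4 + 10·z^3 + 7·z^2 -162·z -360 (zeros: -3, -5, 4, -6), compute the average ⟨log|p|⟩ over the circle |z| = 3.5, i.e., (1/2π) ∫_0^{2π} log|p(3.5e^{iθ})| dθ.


Zeros: -6, -5, -3, 4; r = 3.5.
Inside |z| < r: -3. Outside (|z| ≥ r): -6, -5, 4.
p(0) = -360, so log|p(0)| = log(360) = 5.8861.
Apply Jensen: I(r) = log|p(0)| + Σ_k log(r/|z_k|), summed over zeros inside |z| < r.
  log(r/|z_k|) for z_k = -3: log(3.5/3) = 0.1542
  Outside zeros (-6, -5, 4) contribute nothing to the Jensen sum.
Sum over inside zeros: 0.1542.
I(r) = log|p(0)| + (inside sum) = 5.8861 + 0.1542 = 6.0403.
Note: since some zeros are outside |z| ≤ r, the simplified n·log(r) form does NOT apply — only the inside zeros contribute.

I(r) ≈ 6.0403.


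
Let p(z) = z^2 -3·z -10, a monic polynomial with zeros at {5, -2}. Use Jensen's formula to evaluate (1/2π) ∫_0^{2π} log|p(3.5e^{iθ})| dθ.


Zeros: -2, 5; r = 3.5.
Inside |z| < r: -2. Outside (|z| ≥ r): 5.
p(0) = -10, so log|p(0)| = log(10) = 2.3026.
Apply Jensen: I(r) = log|p(0)| + Σ_k log(r/|z_k|), summed over zeros inside |z| < r.
  log(r/|z_k|) for z_k = -2: log(3.5/2) = 0.5596
  Outside zeros (5) contribute nothing to the Jensen sum.
Sum over inside zeros: 0.5596.
I(r) = log|p(0)| + (inside sum) = 2.3026 + 0.5596 = 2.8622.
Note: since some zeros are outside |z| ≤ r, the simplified n·log(r) form does NOT apply — only the inside zeros contribute.

I(r) ≈ 2.8622.


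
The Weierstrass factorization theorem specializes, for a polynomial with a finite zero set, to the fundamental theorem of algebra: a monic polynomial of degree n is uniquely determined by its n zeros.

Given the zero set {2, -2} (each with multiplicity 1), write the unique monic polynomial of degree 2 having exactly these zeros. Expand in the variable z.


The polynomial is p(z) = ∏_{α ∈ S} (z − α), where S = {2, -2}.
Expanding the product yields: p(z) = z^2 -4.
The resulting polynomial has degree 2 and real coefficients as required.

p(z) = z^2 -4.


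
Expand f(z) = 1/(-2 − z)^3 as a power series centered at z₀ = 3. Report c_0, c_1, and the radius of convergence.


Let w = z − z₀, so z = z₀ + w.
Then -2 − z = -2 − (z₀ + w) = (-2 − z₀) − w = -5 − w.
f(z) = 1/(-5 − w)^3 = (1/(-5)^3) · (1 − w/(-5))^{−3}.
By the binomial series (1−u)^{−3} = Σ_{n≥0} C(n+2, 2) u^n for |u|<1, with u = w/(-5):
  c_n = C(n+2, 2) / (-5)^(n+3).
  c_0 = 1/(-5)^3 = -1/125.
  c_1 = 3/(-5)^4 = 3/625.
The series is valid for |w/d| < 1, i.e. |z − z₀| < |d|.
Radius of convergence: R = |-2 − z₀| = |-5| = 5 (distance from z₀ to the singularity z = -2).

c_0 = -1/125, c_1 = 3/625; R = 5.


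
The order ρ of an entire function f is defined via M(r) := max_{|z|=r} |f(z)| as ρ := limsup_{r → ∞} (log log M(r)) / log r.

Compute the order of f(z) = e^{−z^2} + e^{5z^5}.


Each summand is entire of order 2 and 5 respectively (as in the single-exponential case). The order of a sum is at most the max of the orders, so ρ ≤ 5. For the lower bound: on |z|=r choose arg z so that 5z^5 is real positive; then |e^{5z^5}| = e^{5r^5} while |e^{-1z^2}| ≤ e^{1r^2} = o(e^{5r^5}). So |f| ≥ e^{5r^5}(1 − o(1)) and ρ ≥ 5. Hence ρ = max(2, 5) = 5.
Therefore ρ = 5.

Order ρ = 5.


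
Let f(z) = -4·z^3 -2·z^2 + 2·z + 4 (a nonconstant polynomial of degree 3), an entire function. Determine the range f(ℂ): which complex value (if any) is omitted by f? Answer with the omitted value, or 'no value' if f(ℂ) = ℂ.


Little Picard bounds the complement of f(ℂ) to at most one point.
For every w ∈ ℂ, the equation p(z) − w = 0 is a nonconstant polynomial in z and hence has at least one root by the fundamental theorem of algebra. So p is surjective onto ℂ, omitting no value.

Omitted value: no value.


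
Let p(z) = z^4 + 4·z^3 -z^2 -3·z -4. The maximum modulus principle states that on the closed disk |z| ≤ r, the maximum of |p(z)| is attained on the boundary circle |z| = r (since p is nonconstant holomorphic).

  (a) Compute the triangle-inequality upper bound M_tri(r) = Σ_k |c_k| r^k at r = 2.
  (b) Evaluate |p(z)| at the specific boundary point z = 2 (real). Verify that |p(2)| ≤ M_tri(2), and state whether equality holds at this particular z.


Coefficients: c_0 = -4, c_1 = -3, c_2 = -1, c_3 = 4, c_4 = 1. Radius r = 2.
Part (a). Triangle bound: M_tri(r) = Σ_k |c_k| r^k
  = |-4|·2^0 + |-3|·2^1 + |-1|·2^2 + |4|·2^3 + |1|·2^4
  = 4 + 6 + 4 + 32 + 16 = 62.
This bounds M(r) := max_{|z|=r} |p(z)| from above; equality holds iff all terms c_k z^k can be made to align in phase at a single z on |z|=r.
Part (b). At z = 2 (real, on the circle |z| = r):
  p(2) = (-4)·2^0 + (-3)·2^1 + (-1)·2^2 + (4)·2^3 + (1)·2^4 = 34.
  |p(2)| = 34.
Check: |p(2)| = 34 ≤ 62 = M_tri(2). ✓ Equality does not hold at z = 2 (the coefficients have mixed signs, so the terms do not all align in phase there).

M_tri(2) = 62; |p(2)| = 34; equality at z=2: no.


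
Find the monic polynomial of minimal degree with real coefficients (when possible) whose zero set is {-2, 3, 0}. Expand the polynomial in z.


The polynomial is p(z) = ∏_{α ∈ S} (z − α), where S = {-2, 3, 0}.
Expanding the product yields: p(z) = z^3 -z^2 -6·z.
The resulting polynomial has degree 3 and real coefficients as required.

p(z) = z^3 -z^2 -6·z.


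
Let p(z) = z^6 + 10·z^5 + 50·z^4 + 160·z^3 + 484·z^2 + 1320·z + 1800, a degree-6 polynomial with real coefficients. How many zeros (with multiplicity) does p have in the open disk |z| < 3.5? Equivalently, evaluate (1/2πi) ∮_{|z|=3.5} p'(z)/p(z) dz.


The zeros of p are: (1 + 3i), (1 - 3i), (-3 + 3i), (-3 - 3i), (-3 + 1i), (-3 - 1i).
Their magnitudes are: 3.162, 3.162, 4.243, 4.243, 3.162, 3.162.
Zeros with |z| < R = 3.5: (1 + 3i), (1 - 3i), (-3 + 1i), (-3 - 1i).
Count = 4.
By the argument principle, (1/2πi) ∮_{|z|=R} p'(z)/p(z) dz equals exactly this count.

Number of zeros inside |z| < 3.5: 4.


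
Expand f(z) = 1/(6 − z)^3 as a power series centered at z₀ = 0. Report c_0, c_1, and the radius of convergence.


Let w = z − z₀, so z = z₀ + w.
Then 6 − z = 6 − (z₀ + w) = (6 − z₀) − w = 6 − w.
f(z) = 1/(6 − w)^3 = (1/(6)^3) · (1 − w/(6))^{−3}.
By the binomial series (1−u)^{−3} = Σ_{n≥0} C(n+2, 2) u^n for |u|<1, with u = w/(6):
  c_n = C(n+2, 2) / (6)^(n+3).
  c_0 = 1/(6)^3 = 1/216.
  c_1 = 3/(6)^4 = 1/432.
The series is valid for |w/d| < 1, i.e. |z − z₀| < |d|.
Radius of convergence: R = |6 − z₀| = |6| = 6 (distance from z₀ to the singularity z = 6).

c_0 = 1/216, c_1 = 1/432; R = 6.


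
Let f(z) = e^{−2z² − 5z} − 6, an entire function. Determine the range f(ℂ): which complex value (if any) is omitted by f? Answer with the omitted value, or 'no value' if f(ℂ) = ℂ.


Little Picard bounds the complement of f(ℂ) to at most one point.
The exponent g(z) = −2z² − 5z is a nonconstant polynomial, hence surjective onto ℂ. So e^{g(z)} takes every value in {e^w : w ∈ ℂ} = ℂ ∖ {0}. Adding -6 shifts the range to ℂ ∖ {-6}. f omits exactly -6.

Omitted value: -6.


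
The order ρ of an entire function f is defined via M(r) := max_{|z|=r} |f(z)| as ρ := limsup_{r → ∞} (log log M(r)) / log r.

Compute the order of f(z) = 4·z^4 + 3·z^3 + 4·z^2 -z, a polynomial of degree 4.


|f(z)| ≤ Σ|c_k|·r^k = O(r^4) as r → ∞. Polynomial growth is O(e^{r^ε}) for every ε > 0 (since r^4/e^{r^ε} → 0), so ρ ≤ ε for all ε > 0, i.e. ρ = 0. Every nonconstant polynomial has order 0.
Therefore ρ = 0.

Order ρ = 0.


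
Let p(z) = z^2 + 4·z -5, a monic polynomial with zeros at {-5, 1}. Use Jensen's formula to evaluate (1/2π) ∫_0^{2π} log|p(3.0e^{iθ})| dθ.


Zeros: -5, 1; r = 3.0.
Inside |z| < r: 1. Outside (|z| ≥ r): -5.
p(0) = -5, so log|p(0)| = log(5) = 1.6094.
Apply Jensen: I(r) = log|p(0)| + Σ_k log(r/|z_k|), summed over zeros inside |z| < r.
  log(r/|z_k|) for z_k = 1: log(3.0/1) = 1.0986
  Outside zeros (-5) contribute nothing to the Jensen sum.
Sum over inside zeros: 1.0986.
I(r) = log|p(0)| + (inside sum) = 1.6094 + 1.0986 = 2.7081.
Note: since some zeros are outside |z| ≤ r, the simplified n·log(r) form does NOT apply — only the inside zeros contribute.

I(r) ≈ 2.7081.


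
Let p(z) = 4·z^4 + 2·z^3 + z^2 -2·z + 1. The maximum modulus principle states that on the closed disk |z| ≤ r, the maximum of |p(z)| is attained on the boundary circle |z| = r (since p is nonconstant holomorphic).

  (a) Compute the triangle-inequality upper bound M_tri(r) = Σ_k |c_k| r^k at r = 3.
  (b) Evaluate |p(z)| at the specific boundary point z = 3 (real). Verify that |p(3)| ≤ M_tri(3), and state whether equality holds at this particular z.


Coefficients: c_0 = 1, c_1 = -2, c_2 = 1, c_3 = 2, c_4 = 4. Radius r = 3.
Part (a). Triangle bound: M_tri(r) = Σ_k |c_k| r^k
  = |1|·3^0 + |-2|·3^1 + |1|·3^2 + |2|·3^3 + |4|·3^4
  = 1 + 6 + 9 + 54 + 324 = 394.
This bounds M(r) := max_{|z|=r} |p(z)| from above; equality holds iff all terms c_k z^k can be made to align in phase at a single z on |z|=r.
Part (b). At z = 3 (real, on the circle |z| = r):
  p(3) = (1)·3^0 + (-2)·3^1 + (1)·3^2 + (2)·3^3 + (4)·3^4 = 382.
  |p(3)| = 382.
Check: |p(3)| = 382 ≤ 394 = M_tri(3). ✓ Equality does not hold at z = 3 (the coefficients have mixed signs, so the terms do not all align in phase there).

M_tri(3) = 394; |p(3)| = 382; equality at z=3: no.


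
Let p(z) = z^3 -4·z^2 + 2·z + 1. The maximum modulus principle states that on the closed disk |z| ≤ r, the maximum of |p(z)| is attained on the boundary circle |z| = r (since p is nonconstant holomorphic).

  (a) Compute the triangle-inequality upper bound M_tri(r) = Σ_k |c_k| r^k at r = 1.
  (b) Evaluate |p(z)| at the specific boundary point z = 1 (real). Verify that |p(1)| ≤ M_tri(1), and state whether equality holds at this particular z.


Coefficients: c_0 = 1, c_1 = 2, c_2 = -4, c_3 = 1. Radius r = 1.
Part (a). Triangle bound: M_tri(r) = Σ_k |c_k| r^k
  = |1|·1^0 + |2|·1^1 + |-4|·1^2 + |1|·1^3
  = 1 + 2 + 4 + 1 = 8.
This bounds M(r) := max_{|z|=r} |p(z)| from above; equality holds iff all terms c_k z^k can be made to align in phase at a single z on |z|=r.
Part (b). At z = 1 (real, on the circle |z| = r):
  p(1) = (1)·1^0 + (2)·1^1 + (-4)·1^2 + (1)·1^3 = 0.
  |p(1)| = 0.
Check: |p(1)| = 0 ≤ 8 = M_tri(1). ✓ Equality does not hold at z = 1 (the coefficients have mixed signs, so the terms do not all align in phase there).

M_tri(1) = 8; |p(1)| = 0; equality at z=1: no.


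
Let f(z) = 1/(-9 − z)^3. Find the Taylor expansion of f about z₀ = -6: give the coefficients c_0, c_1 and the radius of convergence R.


Let w = z − z₀, so z = z₀ + w.
Then -9 − z = -9 − (z₀ + w) = (-9 − z₀) − w = -3 − w.
f(z) = 1/(-3 − w)^3 = (1/(-3)^3) · (1 − w/(-3))^{−3}.
By the binomial series (1−u)^{−3} = Σ_{n≥0} C(n+2, 2) u^n for |u|<1, with u = w/(-3):
  c_n = C(n+2, 2) / (-3)^(n+3).
  c_0 = 1/(-3)^3 = -1/27.
  c_1 = 3/(-3)^4 = 1/27.
The series is valid for |w/d| < 1, i.e. |z − z₀| < |d|.
Radius of convergence: R = |-9 − z₀| = |-3| = 3 (distance from z₀ to the singularity z = -9).

c_0 = -1/27, c_1 = 1/27; R = 3.


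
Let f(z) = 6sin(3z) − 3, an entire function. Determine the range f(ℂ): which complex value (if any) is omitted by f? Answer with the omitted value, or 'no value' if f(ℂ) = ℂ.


Little Picard bounds the complement of f(ℂ) to at most one point.
sin is entire and surjective onto ℂ: for every w ∈ ℂ, sin(ζ) = w has a solution ζ ∈ ℂ (e.g., via the complex inverse arcsin). With ζ = 3z this gives z = ζ/(3). Then 6·sin(3z) takes every value in 6·ℂ = ℂ, and adding -3 is a bijection of ℂ. So f is surjective and omits no value. (Note: only on the real line is sin bounded by [−1, 1].)

Omitted value: no value.


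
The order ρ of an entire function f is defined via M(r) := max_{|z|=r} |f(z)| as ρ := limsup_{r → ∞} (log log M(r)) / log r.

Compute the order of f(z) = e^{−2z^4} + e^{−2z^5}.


Each summand is entire of order 4 and 5 respectively (as in the single-exponential case). The order of a sum is at most the max of the orders, so ρ ≤ 5. For the lower bound: on |z|=r choose arg z so that -2z^5 is real positive; then |e^{-2z^5}| = e^{2r^5} while |e^{-2z^4}| ≤ e^{2r^4} = o(e^{2r^5}). So |f| ≥ e^{2r^5}(1 − o(1)) and ρ ≥ 5. Hence ρ = max(4, 5) = 5.
Therefore ρ = 5.

Order ρ = 5.


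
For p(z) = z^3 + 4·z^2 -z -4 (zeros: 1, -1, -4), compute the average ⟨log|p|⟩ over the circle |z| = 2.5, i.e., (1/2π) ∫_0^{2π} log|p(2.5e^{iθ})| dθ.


Zeros: -4, -1, 1; r = 2.5.
Inside |z| < r: -1, 1. Outside (|z| ≥ r): -4.
p(0) = -4, so log|p(0)| = log(4) = 1.3863.
Apply Jensen: I(r) = log|p(0)| + Σ_k log(r/|z_k|), summed over zeros inside |z| < r.
  log(r/|z_k|) for z_k = 1: log(2.5/1) = 0.9163
  log(r/|z_k|) for z_k = -1: log(2.5/1) = 0.9163
  Outside zeros (-4) contribute nothing to the Jensen sum.
Sum over inside zeros: 1.8326.
I(r) = log|p(0)| + (inside sum) = 1.3863 + 1.8326 = 3.2189.
Note: since some zeros are outside |z| ≤ r, the simplified n·log(r) form does NOT apply — only the inside zeros contribute.

I(r) ≈ 3.2189.


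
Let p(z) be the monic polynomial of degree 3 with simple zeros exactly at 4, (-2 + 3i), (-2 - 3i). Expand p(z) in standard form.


The polynomial is p(z) = ∏_{α ∈ S} (z − α), where S = {4, (-2 + 3i), (-2 - 3i)}.
Expanding the product yields: p(z) = z^3 -3·z -52.
Note conjugate pairs combine to real quadratics: (z − (-2+3i))(z − (-2−3i)) = z² + 4z + 13.
The resulting polynomial has degree 3 and real coefficients as required.

p(z) = z^3 -3·z -52.


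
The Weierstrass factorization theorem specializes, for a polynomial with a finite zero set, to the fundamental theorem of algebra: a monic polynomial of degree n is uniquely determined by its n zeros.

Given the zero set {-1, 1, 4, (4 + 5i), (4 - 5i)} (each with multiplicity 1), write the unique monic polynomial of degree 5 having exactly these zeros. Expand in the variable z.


The polynomial is p(z) = ∏_{α ∈ S} (z − α), where S = {-1, 1, 4, (4 + 5i), (4 - 5i)}.
Expanding the product yields: p(z) = z^5 -12·z^4 + 72·z^3 -152·z^2 -73·z + 164.
Note conjugate pairs combine to real quadratics: (z − (4+5i))(z − (4−5i)) = z² − 8z + 41.
The resulting polynomial has degree 5 and real coefficients as required.

p(z) = z^5 -12·z^4 + 72·z^3 -152·z^2 -73·z + 164.


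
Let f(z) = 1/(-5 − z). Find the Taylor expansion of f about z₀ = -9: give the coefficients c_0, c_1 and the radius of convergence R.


Let w = z − z₀, so z = z₀ + w.
Then -5 − z = -5 − (z₀ + w) = (-5 − z₀) − w = 4 − w.
f(z) = 1/(4 − w) = (1/(4)) · 1/(1 − w/(4)) = Σ_{n≥0} w^n / (4)^(n+1).
So c_n = 1/(4)^(n+1):
  c_0 = 1/(4)^1 = 1/4.
  c_1 = 1/(4)^2 = 1/16.
The series is valid for |w/d| < 1, i.e. |z − z₀| < |d|.
Radius of convergence: R = |-5 − z₀| = |4| = 4 (distance from z₀ to the singularity z = -5).

c_0 = 1/4, c_1 = 1/16; R = 4.


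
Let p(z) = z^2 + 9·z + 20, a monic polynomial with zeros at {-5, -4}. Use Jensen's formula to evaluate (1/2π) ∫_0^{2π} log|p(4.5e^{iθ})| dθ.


Zeros: -5, -4; r = 4.5.
Inside |z| < r: -4. Outside (|z| ≥ r): -5.
p(0) = 20, so log|p(0)| = log(20) = 2.9957.
Apply Jensen: I(r) = log|p(0)| + Σ_k log(r/|z_k|), summed over zeros inside |z| < r.
  log(r/|z_k|) for z_k = -4: log(4.5/4) = 0.1178
  Outside zeros (-5) contribute nothing to the Jensen sum.
Sum over inside zeros: 0.1178.
I(r) = log|p(0)| + (inside sum) = 2.9957 + 0.1178 = 3.1135.
Note: since some zeros are outside |z| ≤ r, the simplified n·log(r) form does NOT apply — only the inside zeros contribute.

I(r) ≈ 3.1135.


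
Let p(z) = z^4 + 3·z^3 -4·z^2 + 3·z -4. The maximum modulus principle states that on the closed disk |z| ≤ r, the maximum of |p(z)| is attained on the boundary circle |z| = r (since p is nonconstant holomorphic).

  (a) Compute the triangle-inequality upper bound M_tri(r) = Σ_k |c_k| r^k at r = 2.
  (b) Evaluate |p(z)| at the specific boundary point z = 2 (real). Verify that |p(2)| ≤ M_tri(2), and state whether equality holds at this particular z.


Coefficients: c_0 = -4, c_1 = 3, c_2 = -4, c_3 = 3, c_4 = 1. Radius r = 2.
Part (a). Triangle bound: M_tri(r) = Σ_k |c_k| r^k
  = |-4|·2^0 + |3|·2^1 + |-4|·2^2 + |3|·2^3 + |1|·2^4
  = 4 + 6 + 16 + 24 + 16 = 66.
This bounds M(r) := max_{|z|=r} |p(z)| from above; equality holds iff all terms c_k z^k can be made to align in phase at a single z on |z|=r.
Part (b). At z = 2 (real, on the circle |z| = r):
  p(2) = (-4)·2^0 + (3)·2^1 + (-4)·2^2 + (3)·2^3 + (1)·2^4 = 26.
  |p(2)| = 26.
Check: |p(2)| = 26 ≤ 66 = M_tri(2). ✓ Equality does not hold at z = 2 (the coefficients have mixed signs, so the terms do not all align in phase there).

M_tri(2) = 66; |p(2)| = 26; equality at z=2: no.


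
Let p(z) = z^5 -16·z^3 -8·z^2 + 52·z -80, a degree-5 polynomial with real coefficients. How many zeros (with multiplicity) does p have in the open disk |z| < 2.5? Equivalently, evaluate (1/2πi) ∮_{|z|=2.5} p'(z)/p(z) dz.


The zeros of p are: 4, (1 + 1i), (1 - 1i), (-3 + 1i), (-3 - 1i).
Their magnitudes are: 4, 1.414, 1.414, 3.162, 3.162.
Zeros with |z| < R = 2.5: (1 + 1i), (1 - 1i).
Count = 2.
By the argument principle, (1/2πi) ∮_{|z|=R} p'(z)/p(z) dz equals exactly this count.

Number of zeros inside |z| < 2.5: 2.


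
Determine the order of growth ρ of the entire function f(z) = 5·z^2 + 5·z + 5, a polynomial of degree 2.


|f(z)| ≤ Σ|c_k|·r^k = O(r^2) as r → ∞. Polynomial growth is O(e^{r^ε}) for every ε > 0 (since r^2/e^{r^ε} → 0), so ρ ≤ ε for all ε > 0, i.e. ρ = 0. Every nonconstant polynomial has order 0.
Therefore ρ = 0.

Order ρ = 0.


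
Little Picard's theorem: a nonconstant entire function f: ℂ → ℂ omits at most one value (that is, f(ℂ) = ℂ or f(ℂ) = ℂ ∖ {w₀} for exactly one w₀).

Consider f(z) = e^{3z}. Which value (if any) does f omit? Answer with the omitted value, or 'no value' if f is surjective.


Little Picard bounds the complement of f(ℂ) to at most one point.
e^{3z} is never zero on ℂ, so 1·e^{3z} takes every value in ℂ ∖ {0}. Adding 0 shifts the range to ℂ ∖ {0}. Thus f omits exactly the value 0.

Omitted value: 0.


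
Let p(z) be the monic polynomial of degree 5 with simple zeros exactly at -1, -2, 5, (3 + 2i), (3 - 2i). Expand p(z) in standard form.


The polynomial is p(z) = ∏_{α ∈ S} (z − α), where S = {-1, -2, 5, (3 + 2i), (3 - 2i)}.
Expanding the product yields: p(z) = z^5 -8·z^4 + 12·z^3 + 42·z^2 -109·z -130.
Note conjugate pairs combine to real quadratics: (z − (3+2i))(z − (3−2i)) = z² − 6z + 13.
The resulting polynomial has degree 5 and real coefficients as required.

p(z) = z^5 -8·z^4 + 12·z^3 + 42·z^2 -109·z -130.


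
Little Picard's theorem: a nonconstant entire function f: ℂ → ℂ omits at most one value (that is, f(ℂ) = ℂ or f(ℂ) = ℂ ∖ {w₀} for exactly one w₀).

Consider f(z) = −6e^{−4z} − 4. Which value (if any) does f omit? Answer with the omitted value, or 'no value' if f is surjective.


Little Picard bounds the complement of f(ℂ) to at most one point.
e^{−4z} is never zero on ℂ, so -6·e^{−4z} takes every value in ℂ ∖ {0}. Adding -4 shifts the range to ℂ ∖ {-4}. Thus f omits exactly the value -4.

Omitted value: -4.


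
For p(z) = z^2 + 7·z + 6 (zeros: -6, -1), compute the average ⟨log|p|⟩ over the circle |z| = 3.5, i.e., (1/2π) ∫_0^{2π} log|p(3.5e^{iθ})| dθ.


Zeros: -6, -1; r = 3.5.
Inside |z| < r: -1. Outside (|z| ≥ r): -6.
p(0) = 6, so log|p(0)| = log(6) = 1.7918.
Apply Jensen: I(r) = log|p(0)| + Σ_k log(r/|z_k|), summed over zeros inside |z| < r.
  log(r/|z_k|) for z_k = -1: log(3.5/1) = 1.2528
  Outside zeros (-6) contribute nothing to the Jensen sum.
Sum over inside zeros: 1.2528.
I(r) = log|p(0)| + (inside sum) = 1.7918 + 1.2528 = 3.0445.
Note: since some zeros are outside |z| ≤ r, the simplified n·log(r) form does NOT apply — only the inside zeros contribute.

I(r) ≈ 3.0445.


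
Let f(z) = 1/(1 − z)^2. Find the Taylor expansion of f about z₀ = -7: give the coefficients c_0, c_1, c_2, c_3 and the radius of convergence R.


Let w = z − z₀, so z = z₀ + w.
Then 1 − z = 1 − (z₀ + w) = (1 − z₀) − w = 8 − w.
f(z) = 1/(8 − w)^2 = (1/(8)^2) · (1 − w/(8))^{−2}.
By the binomial series (1−u)^{−2} = Σ_{n≥0} C(n+1, 1) u^n for |u|<1, with u = w/(8):
  c_n = C(n+1, 1) / (8)^(n+2).
  c_0 = 1/(8)^2 = 1/64.
  c_1 = 2/(8)^3 = 1/256.
  c_2 = 3/(8)^4 = 3/4096.
  c_3 = 4/(8)^5 = 1/8192.
The series is valid for |w/d| < 1, i.e. |z − z₀| < |d|.
Radius of convergence: R = |1 − z₀| = |8| = 8 (distance from z₀ to the singularity z = 1).

c_0 = 1/64, c_1 = 1/256, c_2 = 3/4096, c_3 = 1/8192; R = 8.


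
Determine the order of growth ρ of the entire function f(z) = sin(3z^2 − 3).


Write sin(w) = (e^{iw} ± e^{−iw})/(2 or 2i), so |sin(w)| ≤ e^{|w|}. With w = 3z^2 − 3, |w| ≤ 3r^2 + 3 on |z|=r, giving M(r) ≤ e^{3r^2 + 3} and ρ ≤ 2. For the lower bound, choose z on |z|=r with 3z^2 purely imaginary of modulus 3r^2; then |sin(3z^2 − 3)| grows like e^{3r^2}/2, so ρ ≥ 2. Hence ρ = 2.
Therefore ρ = 2.

Order ρ = 2.
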